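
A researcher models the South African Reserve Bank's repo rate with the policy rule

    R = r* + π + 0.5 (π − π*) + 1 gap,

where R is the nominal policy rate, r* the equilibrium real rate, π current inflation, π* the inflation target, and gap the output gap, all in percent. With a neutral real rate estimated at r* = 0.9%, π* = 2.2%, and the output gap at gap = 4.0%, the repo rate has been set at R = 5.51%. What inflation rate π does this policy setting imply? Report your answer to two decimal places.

1.14%

Collecting π: R = r* + (1 + 0.5) π − 0.5 π* + 1 gap
1.5 π = 5.51 − 0.9 + 0.5 × 2.2 − 1 × 4.0 = 1.71
π = 1.71 / 1.5 = 1.14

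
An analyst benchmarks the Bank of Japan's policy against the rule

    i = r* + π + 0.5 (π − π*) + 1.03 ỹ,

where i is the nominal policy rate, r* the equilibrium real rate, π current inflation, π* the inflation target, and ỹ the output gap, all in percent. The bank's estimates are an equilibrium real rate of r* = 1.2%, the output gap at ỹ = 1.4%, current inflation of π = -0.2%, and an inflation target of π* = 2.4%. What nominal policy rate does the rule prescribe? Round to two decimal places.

1.14%

i = 1.2 + (-0.2) + 0.5 × (-0.2 − 2.4) + 1.03 × 1.4
   = 1.2 − 0.2 − 1.3 + 1.442 = 1.14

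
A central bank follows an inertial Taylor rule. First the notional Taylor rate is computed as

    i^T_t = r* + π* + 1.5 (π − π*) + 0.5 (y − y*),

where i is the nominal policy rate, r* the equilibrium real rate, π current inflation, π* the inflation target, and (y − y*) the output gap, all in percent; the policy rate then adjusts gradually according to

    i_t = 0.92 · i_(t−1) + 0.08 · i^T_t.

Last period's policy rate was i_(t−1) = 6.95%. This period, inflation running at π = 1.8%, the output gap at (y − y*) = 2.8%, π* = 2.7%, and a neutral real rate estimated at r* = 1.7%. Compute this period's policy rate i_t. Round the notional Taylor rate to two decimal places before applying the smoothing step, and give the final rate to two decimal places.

6.75%

i^T_t = 1.7 + 2.7 + 1.5 × (1.8 − 2.7) + 0.5 × 2.8
   = 1.7 + 2.7 − 1.35 + 1.4 = 4.45
i_t = 0.92 × 6.95 + 0.08 × 4.45 = 6.394 + 0.356 = 6.75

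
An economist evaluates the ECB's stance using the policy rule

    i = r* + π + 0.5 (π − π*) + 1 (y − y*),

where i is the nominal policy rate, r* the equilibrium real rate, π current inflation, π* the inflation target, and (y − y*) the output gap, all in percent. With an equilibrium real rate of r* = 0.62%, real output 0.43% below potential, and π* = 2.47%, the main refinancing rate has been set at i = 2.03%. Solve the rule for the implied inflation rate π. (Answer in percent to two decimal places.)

2.05%

Output 0.43% below potential → (y − y*) = -0.43.
Collecting π: i = r* + (1 + 0.5) π − 0.5 π* + 1 (y − y*)
1.5 π = 2.03 − 0.62 + 0.5 × 2.47 − 1 × (-0.43) = 3.075
π = 3.075 / 1.5 = 2.05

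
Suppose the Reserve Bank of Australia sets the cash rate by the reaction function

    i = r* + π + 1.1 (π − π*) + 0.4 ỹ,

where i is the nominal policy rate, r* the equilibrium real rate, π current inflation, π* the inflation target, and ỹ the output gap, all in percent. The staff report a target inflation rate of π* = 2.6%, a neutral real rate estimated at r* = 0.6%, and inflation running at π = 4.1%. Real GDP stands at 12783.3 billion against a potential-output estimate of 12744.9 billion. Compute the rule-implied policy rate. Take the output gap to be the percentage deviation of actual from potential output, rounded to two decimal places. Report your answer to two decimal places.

6.47%

Output gap = 100 × (12783.3 − 12744.9) / 12744.9 = 0.30%.
i = 0.60 + 4.10 + 1.1 × (4.10 − 2.60) + 0.4 × 0.30
   = 0.60 + 4.1 + 1.65 + 0.12 = 6.47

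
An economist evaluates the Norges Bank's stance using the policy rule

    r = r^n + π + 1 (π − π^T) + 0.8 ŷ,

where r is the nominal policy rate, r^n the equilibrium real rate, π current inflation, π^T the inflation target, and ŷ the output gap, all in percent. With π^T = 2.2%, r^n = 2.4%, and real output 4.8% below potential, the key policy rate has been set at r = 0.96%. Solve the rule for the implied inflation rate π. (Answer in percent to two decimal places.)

2.30%

Output 4.8% below potential → ŷ = -4.8.
Collecting π: r = r^n + (1 + 1) π − 1 π^T + 0.8 ŷ
2 π = 0.96 − 2.4 + 1 × 2.2 − 0.8 × (-4.8) = 4.6
π = 4.6 / 2 = 2.30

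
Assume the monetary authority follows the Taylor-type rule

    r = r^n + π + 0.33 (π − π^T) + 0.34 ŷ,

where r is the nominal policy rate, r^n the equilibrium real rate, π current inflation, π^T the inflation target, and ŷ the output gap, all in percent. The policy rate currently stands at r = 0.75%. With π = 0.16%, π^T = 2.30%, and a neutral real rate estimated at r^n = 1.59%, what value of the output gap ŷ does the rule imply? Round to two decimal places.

-0.86%

0.34 ŷ = 0.75 − 1.59 − 0.16 − 0.33 × (0.16 − 2.30) = -0.2938
ŷ = -0.2938 / 0.34 = -0.86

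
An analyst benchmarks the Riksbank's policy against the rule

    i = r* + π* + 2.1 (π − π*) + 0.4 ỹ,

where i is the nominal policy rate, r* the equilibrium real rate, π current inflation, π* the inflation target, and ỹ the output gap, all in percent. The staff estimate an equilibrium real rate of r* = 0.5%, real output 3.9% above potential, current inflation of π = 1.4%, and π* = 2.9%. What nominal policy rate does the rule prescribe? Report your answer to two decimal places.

1.81%

Output 3.9% above potential → ỹ = 3.9.
i = 0.5 + 2.9 + 2.1 × (1.4 − 2.9) + 0.4 × 3.9
   = 0.5 + 2.9 − 3.15 + 1.56 = 1.81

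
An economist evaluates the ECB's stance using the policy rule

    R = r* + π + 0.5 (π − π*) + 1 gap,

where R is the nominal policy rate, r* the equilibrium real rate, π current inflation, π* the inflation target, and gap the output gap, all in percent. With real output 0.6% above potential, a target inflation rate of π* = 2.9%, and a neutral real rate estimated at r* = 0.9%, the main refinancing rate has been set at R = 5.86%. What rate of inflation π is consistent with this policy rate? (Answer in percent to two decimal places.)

Output 0.6% above potential → gap = 0.6.
Collecting π: R = r* + (1 + 0.5) π − 0.5 π* + 1 gap
1.5 π = 5.86 − 0.9 + 0.5 × 2.9 − 1 × 0.6 = 5.81
π = 5.81 / 1.5 = 3.87

3.87%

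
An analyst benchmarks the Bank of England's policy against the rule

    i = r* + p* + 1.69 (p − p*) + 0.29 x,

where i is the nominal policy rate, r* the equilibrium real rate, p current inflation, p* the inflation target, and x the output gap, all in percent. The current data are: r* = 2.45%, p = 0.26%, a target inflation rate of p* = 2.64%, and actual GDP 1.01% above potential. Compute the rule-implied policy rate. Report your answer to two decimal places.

Output 1.01% above potential → x = 1.01.
i = 2.45 + 2.64 + 1.69 × (0.26 − 2.64) + 0.29 × 1.01
   = 2.45 + 2.64 − 4.0222 + 0.2929 = 1.36

1.36%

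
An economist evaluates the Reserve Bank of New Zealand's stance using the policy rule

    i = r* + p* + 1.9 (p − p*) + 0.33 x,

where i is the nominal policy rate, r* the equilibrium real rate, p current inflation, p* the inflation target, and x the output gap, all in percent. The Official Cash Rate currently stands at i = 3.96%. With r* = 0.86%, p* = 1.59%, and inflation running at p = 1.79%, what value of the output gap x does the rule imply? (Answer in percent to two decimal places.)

3.42%

0.33 x = 3.96 − 0.86 − 1.59 − 1.9 × (1.79 − 1.59) = 1.13
x = 1.13 / 0.33 = 3.42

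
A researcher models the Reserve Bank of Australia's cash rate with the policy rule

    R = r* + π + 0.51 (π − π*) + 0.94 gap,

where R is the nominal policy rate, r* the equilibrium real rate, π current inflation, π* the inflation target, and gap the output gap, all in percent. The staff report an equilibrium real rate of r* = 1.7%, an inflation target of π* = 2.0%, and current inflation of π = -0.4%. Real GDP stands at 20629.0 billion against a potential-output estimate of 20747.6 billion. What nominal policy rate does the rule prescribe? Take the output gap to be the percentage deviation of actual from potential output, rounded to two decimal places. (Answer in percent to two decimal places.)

-0.46%

Output gap = 100 × (20629.0 − 20747.6) / 20747.6 = -0.57%.
R = 1.70 + (-0.40) + 0.51 × (-0.40 − 2.00) + 0.94 × (-0.57)
   = 1.70 − 0.4 − 1.224 − 0.5358 = -0.46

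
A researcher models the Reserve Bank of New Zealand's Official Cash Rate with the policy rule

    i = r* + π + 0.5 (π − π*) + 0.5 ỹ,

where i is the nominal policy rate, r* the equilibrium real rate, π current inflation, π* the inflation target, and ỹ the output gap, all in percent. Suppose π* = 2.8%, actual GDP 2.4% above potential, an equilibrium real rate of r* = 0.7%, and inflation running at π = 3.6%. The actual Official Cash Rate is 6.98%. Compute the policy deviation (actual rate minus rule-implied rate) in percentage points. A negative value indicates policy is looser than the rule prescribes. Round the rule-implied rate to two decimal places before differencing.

1.08 pp

Output 2.4% above potential → ỹ = 2.4.
i = 0.7 + 3.6 + 0.5 × (3.6 − 2.8) + 0.5 × 2.4
   = 0.7 + 3.6 + 0.4 + 1.2 = 5.90
Deviation = 6.98 − 5.90 = 1.08 pp.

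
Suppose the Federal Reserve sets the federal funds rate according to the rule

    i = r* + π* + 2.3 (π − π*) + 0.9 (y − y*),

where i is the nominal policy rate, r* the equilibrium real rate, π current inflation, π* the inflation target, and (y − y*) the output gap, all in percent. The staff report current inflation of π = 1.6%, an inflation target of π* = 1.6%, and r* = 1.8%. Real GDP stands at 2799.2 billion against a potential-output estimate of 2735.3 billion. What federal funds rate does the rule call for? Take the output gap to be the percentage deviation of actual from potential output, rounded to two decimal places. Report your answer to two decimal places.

Output gap = 100 × (2799.2 − 2735.3) / 2735.3 = 2.34%.
i = 1.80 + 1.60 + 2.3 × (1.60 − 1.60) + 0.9 × 2.34
   = 1.80 + 1.6 + 0 + 2.106 = 5.51

5.51%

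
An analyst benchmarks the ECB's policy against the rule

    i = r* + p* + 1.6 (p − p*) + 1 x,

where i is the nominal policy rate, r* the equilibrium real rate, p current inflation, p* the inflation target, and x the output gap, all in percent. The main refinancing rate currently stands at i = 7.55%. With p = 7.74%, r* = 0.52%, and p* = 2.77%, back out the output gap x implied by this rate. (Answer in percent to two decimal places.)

-3.69%

1 x = 7.55 − 0.52 − 2.77 − 1.6 × (7.74 − 2.77) = -3.692
x = -3.692 / 1 = -3.69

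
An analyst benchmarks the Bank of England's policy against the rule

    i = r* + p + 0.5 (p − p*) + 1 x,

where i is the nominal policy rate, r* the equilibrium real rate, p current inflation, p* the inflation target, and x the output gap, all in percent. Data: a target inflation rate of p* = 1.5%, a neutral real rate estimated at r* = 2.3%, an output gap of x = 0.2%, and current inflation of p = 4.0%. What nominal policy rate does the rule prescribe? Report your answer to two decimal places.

i = 2.3 + 4.0 + 0.5 × (4.0 − 1.5) + 1 × 0.2
   = 2.3 + 4 + 1.25 + 0.2 = 7.75

7.75%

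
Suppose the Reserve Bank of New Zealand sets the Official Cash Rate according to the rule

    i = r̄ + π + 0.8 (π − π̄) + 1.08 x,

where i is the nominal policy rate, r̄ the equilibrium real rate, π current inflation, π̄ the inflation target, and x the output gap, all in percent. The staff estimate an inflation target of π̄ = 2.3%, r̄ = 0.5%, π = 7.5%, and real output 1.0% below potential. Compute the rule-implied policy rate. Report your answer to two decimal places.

Output 1.0% below potential → x = -1.0.
i = 0.5 + 7.5 + 0.8 × (7.5 − 2.3) + 1.08 × (-1.0)
   = 0.5 + 7.5 + 4.16 − 1.08 = 11.08

11.08%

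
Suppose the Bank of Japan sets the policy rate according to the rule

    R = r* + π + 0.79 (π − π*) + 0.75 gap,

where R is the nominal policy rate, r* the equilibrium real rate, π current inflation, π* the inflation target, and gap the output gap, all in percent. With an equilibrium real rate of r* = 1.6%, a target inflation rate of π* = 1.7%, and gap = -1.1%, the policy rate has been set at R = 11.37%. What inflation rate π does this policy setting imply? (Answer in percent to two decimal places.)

6.67%

Collecting π: R = r* + (1 + 0.79) π − 0.79 π* + 0.75 gap
1.79 π = 11.37 − 1.6 + 0.79 × 1.7 − 0.75 × (-1.1) = 11.938
π = 11.938 / 1.79 = 6.67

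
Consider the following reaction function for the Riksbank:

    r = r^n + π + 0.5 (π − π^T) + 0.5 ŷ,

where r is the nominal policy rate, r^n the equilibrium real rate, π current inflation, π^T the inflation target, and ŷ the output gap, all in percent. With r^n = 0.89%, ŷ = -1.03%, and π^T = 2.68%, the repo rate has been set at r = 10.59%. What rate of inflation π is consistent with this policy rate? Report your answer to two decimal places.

Collecting π: r = r^n + (1 + 0.5) π − 0.5 π^T + 0.5 ŷ
1.5 π = 10.59 − 0.89 + 0.5 × 2.68 − 0.5 × (-1.03) = 11.555
π = 11.555 / 1.5 = 7.70

7.70%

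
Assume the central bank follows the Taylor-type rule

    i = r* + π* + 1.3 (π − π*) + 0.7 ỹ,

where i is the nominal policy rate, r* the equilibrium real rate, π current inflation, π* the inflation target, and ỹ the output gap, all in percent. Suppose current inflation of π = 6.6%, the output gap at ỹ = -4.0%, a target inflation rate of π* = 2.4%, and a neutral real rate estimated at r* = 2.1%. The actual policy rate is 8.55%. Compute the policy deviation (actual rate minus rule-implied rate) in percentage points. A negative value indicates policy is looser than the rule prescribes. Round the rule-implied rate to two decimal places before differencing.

1.39 pp

i = 2.1 + 2.4 + 1.3 × (6.6 − 2.4) + 0.7 × (-4.0)
   = 2.1 + 2.4 + 5.46 − 2.8 = 7.16
Deviation = 8.55 − 7.16 = 1.39 pp.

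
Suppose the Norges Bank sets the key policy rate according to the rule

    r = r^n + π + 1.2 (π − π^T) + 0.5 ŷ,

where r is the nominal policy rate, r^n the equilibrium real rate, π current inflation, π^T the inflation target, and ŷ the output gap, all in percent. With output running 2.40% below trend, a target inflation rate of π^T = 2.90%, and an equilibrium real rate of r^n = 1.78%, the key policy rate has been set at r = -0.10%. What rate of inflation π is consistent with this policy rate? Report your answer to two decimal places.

1.27%

Output 2.40% below potential → ŷ = -2.40.
Collecting π: r = r^n + (1 + 1.2) π − 1.2 π^T + 0.5 ŷ
2.2 π = -0.10 − 1.78 + 1.2 × 2.90 − 0.5 × (-2.40) = 2.8
π = 2.8 / 2.2 = 1.27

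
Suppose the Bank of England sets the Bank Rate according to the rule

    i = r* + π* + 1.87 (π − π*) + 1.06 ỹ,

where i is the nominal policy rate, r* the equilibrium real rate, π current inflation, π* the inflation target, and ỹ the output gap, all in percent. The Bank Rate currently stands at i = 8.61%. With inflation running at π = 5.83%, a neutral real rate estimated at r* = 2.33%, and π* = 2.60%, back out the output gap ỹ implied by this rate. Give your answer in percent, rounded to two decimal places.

1.06 ỹ = 8.61 − 2.33 − 2.60 − 1.87 × (5.83 − 2.60) = -2.3601
ỹ = -2.3601 / 1.06 = -2.23

-2.23%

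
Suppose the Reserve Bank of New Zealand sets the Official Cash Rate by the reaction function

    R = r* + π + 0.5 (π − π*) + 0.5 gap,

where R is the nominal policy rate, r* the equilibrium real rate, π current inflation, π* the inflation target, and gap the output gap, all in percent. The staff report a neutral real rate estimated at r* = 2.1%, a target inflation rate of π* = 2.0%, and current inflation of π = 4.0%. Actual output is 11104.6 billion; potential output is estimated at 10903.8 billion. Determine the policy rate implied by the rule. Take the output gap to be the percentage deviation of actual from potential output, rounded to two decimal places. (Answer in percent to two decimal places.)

8.02%

Output gap = 100 × (11104.6 − 10903.8) / 10903.8 = 1.84%.
R = 2.10 + 4.00 + 0.5 × (4.00 − 2.00) + 0.5 × 1.84
   = 2.10 + 4 + 1 + 0.92 = 8.02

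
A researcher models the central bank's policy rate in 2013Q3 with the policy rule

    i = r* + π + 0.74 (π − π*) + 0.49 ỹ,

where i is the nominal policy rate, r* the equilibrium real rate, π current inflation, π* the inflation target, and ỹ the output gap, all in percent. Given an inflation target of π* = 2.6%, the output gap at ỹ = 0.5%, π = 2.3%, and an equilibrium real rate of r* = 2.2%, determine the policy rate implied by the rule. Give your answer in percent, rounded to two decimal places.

4.52%

i = 2.2 + 2.3 + 0.74 × (2.3 − 2.6) + 0.49 × 0.5
   = 2.2 + 2.3 − 0.222 + 0.245 = 4.52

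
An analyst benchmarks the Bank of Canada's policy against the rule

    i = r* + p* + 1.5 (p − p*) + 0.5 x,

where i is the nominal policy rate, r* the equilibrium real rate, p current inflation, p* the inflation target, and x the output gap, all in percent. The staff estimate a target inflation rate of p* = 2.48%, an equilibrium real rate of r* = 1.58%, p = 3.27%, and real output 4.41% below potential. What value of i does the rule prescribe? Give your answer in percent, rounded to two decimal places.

3.04%

Output 4.41% below potential → x = -4.41.
i = 1.58 + 2.48 + 1.5 × (3.27 − 2.48) + 0.5 × (-4.41)
   = 1.58 + 2.48 + 1.185 − 2.205 = 3.04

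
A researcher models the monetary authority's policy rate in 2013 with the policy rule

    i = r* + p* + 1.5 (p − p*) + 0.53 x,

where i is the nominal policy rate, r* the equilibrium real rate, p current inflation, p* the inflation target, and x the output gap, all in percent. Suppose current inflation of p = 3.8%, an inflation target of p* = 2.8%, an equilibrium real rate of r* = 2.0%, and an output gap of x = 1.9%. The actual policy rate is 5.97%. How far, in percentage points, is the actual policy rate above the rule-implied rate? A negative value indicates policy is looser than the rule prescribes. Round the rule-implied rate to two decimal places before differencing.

-1.34 pp

i = 2.0 + 2.8 + 1.5 × (3.8 − 2.8) + 0.53 × 1.9
   = 2.0 + 2.8 + 1.5 + 1.007 = 7.31
Deviation = 5.97 − 7.31 = -1.34 pp.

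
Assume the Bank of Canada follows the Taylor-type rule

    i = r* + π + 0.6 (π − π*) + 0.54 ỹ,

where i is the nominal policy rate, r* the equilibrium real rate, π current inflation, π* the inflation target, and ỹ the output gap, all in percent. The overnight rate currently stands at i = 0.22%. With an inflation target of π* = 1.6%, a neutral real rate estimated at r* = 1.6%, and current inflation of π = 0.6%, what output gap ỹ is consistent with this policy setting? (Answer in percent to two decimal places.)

0.54 ỹ = 0.22 − 1.6 − 0.6 − 0.6 × (0.6 − 1.6) = -1.38
ỹ = -1.38 / 0.54 = -2.56

-2.56%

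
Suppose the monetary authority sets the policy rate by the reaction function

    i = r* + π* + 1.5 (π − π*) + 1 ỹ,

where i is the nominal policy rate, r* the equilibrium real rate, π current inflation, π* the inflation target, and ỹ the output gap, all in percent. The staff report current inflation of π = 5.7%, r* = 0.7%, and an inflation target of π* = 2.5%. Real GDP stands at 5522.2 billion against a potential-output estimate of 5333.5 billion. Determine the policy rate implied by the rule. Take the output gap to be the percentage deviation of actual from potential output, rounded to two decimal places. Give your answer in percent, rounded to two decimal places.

Output gap = 100 × (5522.2 − 5333.5) / 5333.5 = 3.54%.
i = 0.70 + 2.50 + 1.5 × (5.70 − 2.50) + 1 × 3.54
   = 0.70 + 2.5 + 4.8 + 3.54 = 11.54

11.54%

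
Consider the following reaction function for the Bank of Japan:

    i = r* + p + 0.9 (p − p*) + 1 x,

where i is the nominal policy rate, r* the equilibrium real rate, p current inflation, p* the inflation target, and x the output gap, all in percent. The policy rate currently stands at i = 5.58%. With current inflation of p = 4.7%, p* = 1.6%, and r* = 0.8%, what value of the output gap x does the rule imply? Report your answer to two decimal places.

-2.71%

1 x = 5.58 − 0.8 − 4.7 − 0.9 × (4.7 − 1.6) = -2.71
x = -2.71 / 1 = -2.71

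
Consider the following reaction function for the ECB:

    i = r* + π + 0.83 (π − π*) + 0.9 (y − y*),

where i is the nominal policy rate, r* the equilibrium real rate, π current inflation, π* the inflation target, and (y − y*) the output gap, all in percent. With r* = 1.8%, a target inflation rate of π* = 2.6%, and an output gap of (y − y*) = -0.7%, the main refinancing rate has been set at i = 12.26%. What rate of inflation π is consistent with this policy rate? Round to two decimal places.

7.24%

Collecting π: i = r* + (1 + 0.83) π − 0.83 π* + 0.9 (y − y*)
1.83 π = 12.26 − 1.8 + 0.83 × 2.6 − 0.9 × (-0.7) = 13.248
π = 13.248 / 1.83 = 7.24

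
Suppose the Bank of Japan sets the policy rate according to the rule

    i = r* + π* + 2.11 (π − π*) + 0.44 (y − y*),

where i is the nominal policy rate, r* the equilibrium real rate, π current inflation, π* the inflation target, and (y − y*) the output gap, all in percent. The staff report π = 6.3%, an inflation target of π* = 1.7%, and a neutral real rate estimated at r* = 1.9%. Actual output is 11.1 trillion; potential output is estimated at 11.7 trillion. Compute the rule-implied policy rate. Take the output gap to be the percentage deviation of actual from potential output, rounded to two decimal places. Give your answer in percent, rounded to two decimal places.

Output gap = 100 × (11.1 − 11.7) / 11.7 = -5.13%.
i = 1.90 + 1.70 + 2.11 × (6.30 − 1.70) + 0.44 × (-5.13)
   = 1.90 + 1.7 + 9.706 − 2.2572 = 11.05

11.05%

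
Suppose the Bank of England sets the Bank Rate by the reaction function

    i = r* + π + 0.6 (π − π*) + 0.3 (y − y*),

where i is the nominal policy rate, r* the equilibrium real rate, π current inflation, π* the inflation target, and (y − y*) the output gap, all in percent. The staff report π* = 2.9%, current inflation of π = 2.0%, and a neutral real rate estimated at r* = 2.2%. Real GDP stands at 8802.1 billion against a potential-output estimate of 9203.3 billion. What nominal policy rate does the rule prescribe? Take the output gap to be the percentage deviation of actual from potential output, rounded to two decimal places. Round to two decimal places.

2.35%

Output gap = 100 × (8802.1 − 9203.3) / 9203.3 = -4.36%.
i = 2.20 + 2.00 + 0.6 × (2.00 − 2.90) + 0.3 × (-4.36)
   = 2.20 + 2 − 0.54 − 1.308 = 2.35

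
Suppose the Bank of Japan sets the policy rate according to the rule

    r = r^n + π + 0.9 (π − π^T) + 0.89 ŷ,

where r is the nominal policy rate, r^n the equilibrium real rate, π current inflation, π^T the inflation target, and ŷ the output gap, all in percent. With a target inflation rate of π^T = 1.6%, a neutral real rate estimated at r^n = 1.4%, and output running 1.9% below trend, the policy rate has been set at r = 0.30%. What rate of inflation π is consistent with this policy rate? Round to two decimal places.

1.07%

Output 1.9% below potential → ŷ = -1.9.
Collecting π: r = r^n + (1 + 0.9) π − 0.9 π^T + 0.89 ŷ
1.9 π = 0.30 − 1.4 + 0.9 × 1.6 − 0.89 × (-1.9) = 2.031
π = 2.031 / 1.9 = 1.07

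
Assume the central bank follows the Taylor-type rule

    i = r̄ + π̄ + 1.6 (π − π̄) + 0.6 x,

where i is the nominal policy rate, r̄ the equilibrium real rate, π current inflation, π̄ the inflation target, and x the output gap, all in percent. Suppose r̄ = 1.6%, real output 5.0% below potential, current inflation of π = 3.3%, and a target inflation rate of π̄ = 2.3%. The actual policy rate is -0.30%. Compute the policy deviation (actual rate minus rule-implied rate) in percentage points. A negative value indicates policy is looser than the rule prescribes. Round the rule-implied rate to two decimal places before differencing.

Output 5.0% below potential → x = -5.0.
i = 1.6 + 2.3 + 1.6 × (3.3 − 2.3) + 0.6 × (-5.0)
   = 1.6 + 2.3 + 1.6 − 3 = 2.50
Deviation = -0.30 − 2.50 = -2.80 pp.

-2.80 pp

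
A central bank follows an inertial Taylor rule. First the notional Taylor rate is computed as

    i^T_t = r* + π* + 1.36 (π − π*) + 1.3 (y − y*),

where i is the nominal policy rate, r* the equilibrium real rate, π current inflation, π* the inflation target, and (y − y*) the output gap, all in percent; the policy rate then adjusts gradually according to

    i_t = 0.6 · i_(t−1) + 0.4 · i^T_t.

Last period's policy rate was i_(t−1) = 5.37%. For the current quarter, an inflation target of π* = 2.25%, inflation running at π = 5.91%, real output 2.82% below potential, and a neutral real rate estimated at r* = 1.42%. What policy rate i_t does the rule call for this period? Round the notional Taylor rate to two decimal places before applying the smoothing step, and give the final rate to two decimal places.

Output 2.82% below potential → (y − y*) = -2.82.
i^T_t = 1.42 + 2.25 + 1.36 × (5.91 − 2.25) + 1.3 × (-2.82)
   = 1.42 + 2.25 + 4.9776 − 3.666 = 4.98
i_t = 0.6 × 5.37 + 0.4 × 4.98 = 3.222 + 1.992 = 5.21

5.21%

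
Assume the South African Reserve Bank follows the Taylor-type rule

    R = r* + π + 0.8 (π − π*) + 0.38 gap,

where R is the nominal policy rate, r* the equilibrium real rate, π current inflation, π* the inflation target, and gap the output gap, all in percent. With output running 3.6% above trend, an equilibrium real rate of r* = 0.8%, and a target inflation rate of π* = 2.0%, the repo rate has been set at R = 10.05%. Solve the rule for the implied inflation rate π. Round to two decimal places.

5.27%

Output 3.6% above potential → gap = 3.6.
Collecting π: R = r* + (1 + 0.8) π − 0.8 π* + 0.38 gap
1.8 π = 10.05 − 0.8 + 0.8 × 2.0 − 0.38 × 3.6 = 9.482
π = 9.482 / 1.8 = 5.27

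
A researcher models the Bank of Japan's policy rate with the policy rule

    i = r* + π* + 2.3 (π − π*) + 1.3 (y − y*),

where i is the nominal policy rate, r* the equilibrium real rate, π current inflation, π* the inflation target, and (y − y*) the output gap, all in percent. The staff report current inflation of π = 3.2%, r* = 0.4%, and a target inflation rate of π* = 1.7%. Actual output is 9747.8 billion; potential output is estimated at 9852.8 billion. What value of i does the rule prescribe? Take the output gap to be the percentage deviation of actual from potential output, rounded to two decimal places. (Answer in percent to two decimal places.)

4.16%

Output gap = 100 × (9747.8 − 9852.8) / 9852.8 = -1.07%.
i = 0.40 + 1.70 + 2.3 × (3.20 − 1.70) + 1.3 × (-1.07)
   = 0.40 + 1.7 + 3.45 − 1.391 = 4.16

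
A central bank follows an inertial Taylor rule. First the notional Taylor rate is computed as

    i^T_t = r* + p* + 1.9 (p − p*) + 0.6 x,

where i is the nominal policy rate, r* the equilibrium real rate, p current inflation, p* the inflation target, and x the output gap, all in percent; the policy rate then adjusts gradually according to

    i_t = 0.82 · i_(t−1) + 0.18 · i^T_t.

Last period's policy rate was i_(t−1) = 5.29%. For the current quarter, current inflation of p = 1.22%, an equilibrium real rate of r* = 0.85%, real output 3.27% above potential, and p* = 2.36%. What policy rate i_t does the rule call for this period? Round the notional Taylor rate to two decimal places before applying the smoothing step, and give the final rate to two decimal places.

4.88%

Output 3.27% above potential → x = 3.27.
i^T_t = 0.85 + 2.36 + 1.9 × (1.22 − 2.36) + 0.6 × 3.27
   = 0.85 + 2.36 − 2.166 + 1.962 = 3.01
i_t = 0.82 × 5.29 + 0.18 × 3.01 = 4.3378 + 0.5418 = 4.88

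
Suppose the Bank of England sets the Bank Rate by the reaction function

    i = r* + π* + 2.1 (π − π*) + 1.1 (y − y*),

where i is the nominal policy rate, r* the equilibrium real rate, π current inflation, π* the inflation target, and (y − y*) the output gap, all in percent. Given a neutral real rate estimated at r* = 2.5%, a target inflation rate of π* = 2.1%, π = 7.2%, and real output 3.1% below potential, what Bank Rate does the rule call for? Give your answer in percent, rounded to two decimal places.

Output 3.1% below potential → (y − y*) = -3.1.
i = 2.5 + 2.1 + 2.1 × (7.2 − 2.1) + 1.1 × (-3.1)
   = 2.5 + 2.1 + 10.71 − 3.41 = 11.90

11.90%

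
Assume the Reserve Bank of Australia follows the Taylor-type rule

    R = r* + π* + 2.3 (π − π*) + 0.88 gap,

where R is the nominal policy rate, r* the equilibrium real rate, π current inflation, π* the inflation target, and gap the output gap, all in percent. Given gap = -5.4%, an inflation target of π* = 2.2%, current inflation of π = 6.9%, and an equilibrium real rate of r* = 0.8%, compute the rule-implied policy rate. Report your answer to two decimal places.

R = 0.8 + 2.2 + 2.3 × (6.9 − 2.2) + 0.88 × (-5.4)
   = 0.8 + 2.2 + 10.81 − 4.752 = 9.06

9.06%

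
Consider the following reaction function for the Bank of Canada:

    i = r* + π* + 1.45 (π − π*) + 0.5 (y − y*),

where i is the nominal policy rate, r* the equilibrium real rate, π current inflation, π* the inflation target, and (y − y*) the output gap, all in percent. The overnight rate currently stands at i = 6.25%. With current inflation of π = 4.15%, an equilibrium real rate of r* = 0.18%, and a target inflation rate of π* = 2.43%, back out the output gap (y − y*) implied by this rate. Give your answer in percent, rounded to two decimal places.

2.29%

0.5 (y − y*) = 6.25 − 0.18 − 2.43 − 1.45 × (4.15 − 2.43) = 1.146
(y − y*) = 1.146 / 0.5 = 2.29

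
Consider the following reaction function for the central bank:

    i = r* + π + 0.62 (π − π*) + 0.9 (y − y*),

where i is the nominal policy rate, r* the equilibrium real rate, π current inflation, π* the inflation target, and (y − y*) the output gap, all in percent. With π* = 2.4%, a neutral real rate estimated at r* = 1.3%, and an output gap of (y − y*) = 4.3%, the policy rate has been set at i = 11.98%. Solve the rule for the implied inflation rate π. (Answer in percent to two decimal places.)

5.12%

Collecting π: i = r* + (1 + 0.62) π − 0.62 π* + 0.9 (y − y*)
1.62 π = 11.98 − 1.3 + 0.62 × 2.4 − 0.9 × 4.3 = 8.298
π = 8.298 / 1.62 = 5.12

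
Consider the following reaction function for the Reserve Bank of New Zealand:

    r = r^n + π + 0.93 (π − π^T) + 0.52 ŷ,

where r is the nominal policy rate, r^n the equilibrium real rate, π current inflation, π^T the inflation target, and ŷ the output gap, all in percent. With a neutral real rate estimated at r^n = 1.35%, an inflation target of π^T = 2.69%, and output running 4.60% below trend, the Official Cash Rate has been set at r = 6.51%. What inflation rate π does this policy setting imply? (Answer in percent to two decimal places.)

Output 4.60% below potential → ŷ = -4.60.
Collecting π: r = r^n + (1 + 0.93) π − 0.93 π^T + 0.52 ŷ
1.93 π = 6.51 − 1.35 + 0.93 × 2.69 − 0.52 × (-4.60) = 10.0537
π = 10.0537 / 1.93 = 5.21

5.21%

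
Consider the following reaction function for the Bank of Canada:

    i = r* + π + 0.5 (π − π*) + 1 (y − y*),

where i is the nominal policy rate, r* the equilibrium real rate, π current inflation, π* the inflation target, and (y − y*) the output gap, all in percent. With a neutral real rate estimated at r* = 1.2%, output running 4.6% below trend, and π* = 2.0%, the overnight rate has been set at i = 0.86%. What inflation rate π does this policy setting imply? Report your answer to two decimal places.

Output 4.6% below potential → (y − y*) = -4.6.
Collecting π: i = r* + (1 + 0.5) π − 0.5 π* + 1 (y − y*)
1.5 π = 0.86 − 1.2 + 0.5 × 2.0 − 1 × (-4.6) = 5.26
π = 5.26 / 1.5 = 3.51

3.51%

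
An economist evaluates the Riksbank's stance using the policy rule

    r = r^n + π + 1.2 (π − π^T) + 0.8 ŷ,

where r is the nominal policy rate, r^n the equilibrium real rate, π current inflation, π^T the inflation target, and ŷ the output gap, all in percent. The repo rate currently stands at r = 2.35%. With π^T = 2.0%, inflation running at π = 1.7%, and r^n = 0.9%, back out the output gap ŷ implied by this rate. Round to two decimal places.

0.14%

0.8 ŷ = 2.35 − 0.9 − 1.7 − 1.2 × (1.7 − 2.0) = 0.11
ŷ = 0.11 / 0.8 = 0.14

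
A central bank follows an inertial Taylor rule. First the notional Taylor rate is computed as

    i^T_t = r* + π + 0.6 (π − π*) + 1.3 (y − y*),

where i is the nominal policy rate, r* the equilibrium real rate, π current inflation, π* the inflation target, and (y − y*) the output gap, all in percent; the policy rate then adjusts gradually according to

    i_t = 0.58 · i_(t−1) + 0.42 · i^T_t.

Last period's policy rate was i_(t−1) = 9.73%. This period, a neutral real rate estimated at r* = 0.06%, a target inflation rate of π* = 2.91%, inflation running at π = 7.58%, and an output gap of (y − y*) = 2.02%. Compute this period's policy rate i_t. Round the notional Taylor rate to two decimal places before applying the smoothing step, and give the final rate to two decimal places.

i^T_t = 0.06 + 7.58 + 0.6 × (7.58 − 2.91) + 1.3 × 2.02
   = 0.06 + 7.58 + 2.802 + 2.626 = 13.07
i_t = 0.58 × 9.73 + 0.42 × 13.07 = 5.6434 + 5.4894 = 11.13

11.13%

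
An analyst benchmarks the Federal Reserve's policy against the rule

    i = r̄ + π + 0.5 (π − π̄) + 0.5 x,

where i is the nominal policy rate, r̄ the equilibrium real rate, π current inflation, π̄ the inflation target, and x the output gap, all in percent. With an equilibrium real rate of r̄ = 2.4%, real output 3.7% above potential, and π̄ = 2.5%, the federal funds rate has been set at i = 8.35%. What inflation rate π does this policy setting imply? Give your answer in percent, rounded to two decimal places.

Output 3.7% above potential → x = 3.7.
Collecting π: i = r̄ + (1 + 0.5) π − 0.5 π̄ + 0.5 x
1.5 π = 8.35 − 2.4 + 0.5 × 2.5 − 0.5 × 3.7 = 5.35
π = 5.35 / 1.5 = 3.57

3.57%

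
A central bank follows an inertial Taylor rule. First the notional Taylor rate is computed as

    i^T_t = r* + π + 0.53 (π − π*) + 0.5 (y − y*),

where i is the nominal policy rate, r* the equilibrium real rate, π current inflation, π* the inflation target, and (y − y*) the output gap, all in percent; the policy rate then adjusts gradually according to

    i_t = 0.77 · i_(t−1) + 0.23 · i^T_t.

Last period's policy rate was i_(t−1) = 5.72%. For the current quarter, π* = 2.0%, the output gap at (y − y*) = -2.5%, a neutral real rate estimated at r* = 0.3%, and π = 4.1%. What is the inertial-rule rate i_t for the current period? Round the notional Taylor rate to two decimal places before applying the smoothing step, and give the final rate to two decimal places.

5.38%

i^T_t = 0.3 + 4.1 + 0.53 × (4.1 − 2.0) + 0.5 × (-2.5)
   = 0.3 + 4.1 + 1.113 − 1.25 = 4.26
i_t = 0.77 × 5.72 + 0.23 × 4.26 = 4.4044 + 0.9798 = 5.38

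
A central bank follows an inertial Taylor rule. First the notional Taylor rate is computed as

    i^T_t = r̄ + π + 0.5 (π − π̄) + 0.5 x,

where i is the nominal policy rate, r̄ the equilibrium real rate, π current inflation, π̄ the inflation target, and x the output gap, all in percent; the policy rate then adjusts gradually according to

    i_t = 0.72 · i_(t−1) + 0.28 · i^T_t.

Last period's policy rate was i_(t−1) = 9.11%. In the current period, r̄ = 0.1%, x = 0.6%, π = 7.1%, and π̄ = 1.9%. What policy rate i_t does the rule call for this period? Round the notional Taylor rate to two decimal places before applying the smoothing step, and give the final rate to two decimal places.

i^T_t = 0.1 + 7.1 + 0.5 × (7.1 − 1.9) + 0.5 × 0.6
   = 0.1 + 7.1 + 2.6 + 0.3 = 10.10
i_t = 0.72 × 9.11 + 0.28 × 10.10 = 6.5592 + 2.828 = 9.39

9.39%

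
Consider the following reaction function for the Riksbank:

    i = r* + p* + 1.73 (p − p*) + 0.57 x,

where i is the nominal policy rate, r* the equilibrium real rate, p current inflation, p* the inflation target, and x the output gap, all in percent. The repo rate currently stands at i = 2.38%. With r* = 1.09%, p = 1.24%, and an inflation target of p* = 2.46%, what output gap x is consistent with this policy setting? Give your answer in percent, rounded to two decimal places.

1.65%

0.57 x = 2.38 − 1.09 − 2.46 − 1.73 × (1.24 − 2.46) = 0.9406
x = 0.9406 / 0.57 = 1.65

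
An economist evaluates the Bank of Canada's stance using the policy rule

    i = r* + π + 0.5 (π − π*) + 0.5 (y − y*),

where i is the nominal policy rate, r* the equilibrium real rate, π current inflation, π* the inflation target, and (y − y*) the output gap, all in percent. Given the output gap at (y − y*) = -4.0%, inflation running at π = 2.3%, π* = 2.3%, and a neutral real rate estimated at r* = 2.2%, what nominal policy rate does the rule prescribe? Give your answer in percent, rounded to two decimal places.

2.50%

i = 2.2 + 2.3 + 0.5 × (2.3 − 2.3) + 0.5 × (-4.0)
   = 2.2 + 2.3 + 0 − 2 = 2.50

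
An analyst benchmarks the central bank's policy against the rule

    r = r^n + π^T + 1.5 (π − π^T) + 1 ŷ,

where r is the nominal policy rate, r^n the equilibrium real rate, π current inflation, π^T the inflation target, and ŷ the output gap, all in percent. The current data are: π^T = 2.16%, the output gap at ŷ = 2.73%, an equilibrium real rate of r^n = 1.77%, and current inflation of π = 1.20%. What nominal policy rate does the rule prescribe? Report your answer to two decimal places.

r = 1.77 + 2.16 + 1.5 × (1.20 − 2.16) + 1 × 2.73
   = 1.77 + 2.16 − 1.44 + 2.73 = 5.22

5.22%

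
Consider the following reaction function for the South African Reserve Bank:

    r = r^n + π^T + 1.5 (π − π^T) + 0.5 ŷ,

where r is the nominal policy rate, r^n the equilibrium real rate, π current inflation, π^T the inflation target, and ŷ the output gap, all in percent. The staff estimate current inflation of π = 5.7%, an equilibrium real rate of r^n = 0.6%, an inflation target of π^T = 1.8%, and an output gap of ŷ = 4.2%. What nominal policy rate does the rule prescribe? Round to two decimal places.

r = 0.6 + 1.8 + 1.5 × (5.7 − 1.8) + 0.5 × 4.2
   = 0.6 + 1.8 + 5.85 + 2.1 = 10.35

10.35%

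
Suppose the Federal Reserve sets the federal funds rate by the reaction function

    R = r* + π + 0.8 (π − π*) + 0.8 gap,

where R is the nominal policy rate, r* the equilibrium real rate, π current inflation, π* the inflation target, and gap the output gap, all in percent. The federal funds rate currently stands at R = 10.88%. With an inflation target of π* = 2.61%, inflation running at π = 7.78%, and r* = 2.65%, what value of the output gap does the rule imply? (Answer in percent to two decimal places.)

0.8 gap = 10.88 − 2.65 − 7.78 − 0.8 × (7.78 − 2.61) = -3.686
gap = -3.686 / 0.8 = -4.61

-4.61%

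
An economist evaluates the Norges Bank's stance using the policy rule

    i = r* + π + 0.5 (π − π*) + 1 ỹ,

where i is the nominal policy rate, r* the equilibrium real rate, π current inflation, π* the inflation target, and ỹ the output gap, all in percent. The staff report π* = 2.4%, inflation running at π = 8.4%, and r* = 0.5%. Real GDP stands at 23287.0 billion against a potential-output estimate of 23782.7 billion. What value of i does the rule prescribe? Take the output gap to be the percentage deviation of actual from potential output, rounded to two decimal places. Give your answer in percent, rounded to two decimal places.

Output gap = 100 × (23287.0 − 23782.7) / 23782.7 = -2.08%.
i = 0.50 + 8.40 + 0.5 × (8.40 − 2.40) + 1 × (-2.08)
   = 0.50 + 8.4 + 3 − 2.08 = 9.82

9.82%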